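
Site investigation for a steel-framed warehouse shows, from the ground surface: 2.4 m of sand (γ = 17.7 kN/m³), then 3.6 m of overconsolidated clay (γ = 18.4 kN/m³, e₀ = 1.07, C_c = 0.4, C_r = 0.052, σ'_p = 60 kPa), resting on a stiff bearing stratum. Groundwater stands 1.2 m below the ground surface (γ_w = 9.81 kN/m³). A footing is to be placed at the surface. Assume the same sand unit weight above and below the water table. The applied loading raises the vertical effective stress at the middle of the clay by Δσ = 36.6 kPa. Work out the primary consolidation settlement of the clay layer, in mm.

Mid-depth of clay below the ground surface: z = 2.4 + 3.6/2 = 4.2 m.
Total vertical stress at mid-clay: σ_v = 17.7×2.4 + 18.4×1.8 = 75.6 kPa.
Pore pressure: u = 9.81×(4.2 − 1.2) = 29.43 kPa.
Initial effective stress: σ'_0 = σ_v − u = 75.6 − 29.43 = 46.17 kPa.
Final effective stress: σ'_f = 46.17 + 36.6 = 82.77 kPa.
σ'_f = 82.77 > σ'_p = 60 kPa, so the stress path crosses the preconsolidation pressure — recompression up to σ'_p, then virgin compression beyond:
S_c = H/(1+e₀)·[C_r·log₁₀(σ'_p/σ'_0) + C_c·log₁₀(σ'_f/σ'_p)]
    = 3.6/2.07 × [0.052×log₁₀(60/46.17) + 0.4×log₁₀(82.77/60)]
    = 1.7391 × [0.0059172 + 0.055889] = 0.1075 m

S_c ≈ 107 mm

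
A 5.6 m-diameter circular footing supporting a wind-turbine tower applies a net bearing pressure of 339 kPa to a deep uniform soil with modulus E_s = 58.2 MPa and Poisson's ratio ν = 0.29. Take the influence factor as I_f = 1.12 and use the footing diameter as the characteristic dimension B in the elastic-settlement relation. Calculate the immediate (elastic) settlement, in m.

Immediate (elastic) settlement: S_e = q·B·(1−ν²)/E_s · I_f.
E_s = 58.2 MPa = 58200 kPa.
S_e = 339 × 5.6 × (1 − 0.29²) / 58200 × 1.12
    = 339 × 5.6 × 0.9159 / 58200 × 1.12
    = 0.03346 m

S_e ≈ 0.0335 m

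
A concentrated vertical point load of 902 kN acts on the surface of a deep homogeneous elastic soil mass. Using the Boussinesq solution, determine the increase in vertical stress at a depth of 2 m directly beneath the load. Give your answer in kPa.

Boussinesq vertical stress below a point load on an elastic half-space:
Δσ_z = 3P/(2πz²) · [1 + (r/z)²]^(−5/2)
r/z = 0/2 = 0; [1+(r/z)²]^(−5/2) = 1.
Δσ_z = 3×902/(2π×2²) × 1 = 107.67 × 1 = 107.7 kPa

Δσ_z ≈ 108 kPa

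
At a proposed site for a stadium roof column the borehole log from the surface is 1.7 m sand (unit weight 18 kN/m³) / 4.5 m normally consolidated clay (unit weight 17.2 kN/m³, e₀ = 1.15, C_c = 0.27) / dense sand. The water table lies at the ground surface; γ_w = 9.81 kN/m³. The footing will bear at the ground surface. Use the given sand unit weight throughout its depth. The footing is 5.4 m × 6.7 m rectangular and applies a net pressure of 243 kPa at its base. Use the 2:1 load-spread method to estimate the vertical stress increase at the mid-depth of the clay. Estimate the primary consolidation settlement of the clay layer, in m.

Mid-depth of clay below the ground surface: z = 1.7 + 4.5/2 = 3.95 m.
Total vertical stress at mid-clay: σ_v = 18×1.7 + 17.2×2.25 = 69.3 kPa.
Pore pressure: u = 9.81×(3.95 − 0) = 38.75 kPa.
Initial effective stress: σ'_0 = σ_v − u = 69.3 − 38.75 = 30.55 kPa.
Stress increase at mid-clay by the 2:1 spreading method:
Δσ = qBL/((B+z)(L+z)) = 243×5.4×6.7/((5.4+3.95)(6.7+3.95)) = 88.29 kPa
Final effective stress: σ'_f = σ'_0 + Δσ = 30.55 + 88.29 = 118.84 kPa.
Normally consolidated clay, so the full stress increment lies on the virgin compression line:
S_c = C_c·H/(1+e₀)·log₁₀(σ'_f/σ'_0) = 0.27×4.5/(1+1.15)×log₁₀(118.84/30.55)
    = 0.56512 × 0.58995 = 0.3334 m

S_c ≈ 0.333 m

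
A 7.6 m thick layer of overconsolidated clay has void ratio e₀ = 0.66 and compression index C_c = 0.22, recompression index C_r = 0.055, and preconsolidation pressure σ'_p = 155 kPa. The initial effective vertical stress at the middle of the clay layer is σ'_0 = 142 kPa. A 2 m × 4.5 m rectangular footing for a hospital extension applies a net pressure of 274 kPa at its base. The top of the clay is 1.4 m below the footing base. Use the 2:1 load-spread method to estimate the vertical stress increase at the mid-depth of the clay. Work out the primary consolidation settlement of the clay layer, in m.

Mid-depth of clay below the footing base: z = 1.4 + 7.6/2 = 5.2 m.
Stress increase at mid-clay by the 2:1 spreading method:
Δσ = qBL/((B+z)(L+z)) = 274×2×4.5/((2+5.2)(4.5+5.2)) = 35.309 kPa
Final effective stress: σ'_f = 142 + 35.309 = 177.31 kPa.
σ'_f = 177.31 > σ'_p = 155 kPa, so the stress path crosses the preconsolidation pressure — recompression up to σ'_p, then virgin compression beyond:
S_c = H/(1+e₀)·[C_r·log₁₀(σ'_p/σ'_0) + C_c·log₁₀(σ'_f/σ'_p)]
    = 7.6/1.66 × [0.055×log₁₀(155/142) + 0.22×log₁₀(177.31/155)]
    = 4.5783 × [0.0020924 + 0.012848] = 0.0684 m

S_c ≈ 0.0684 m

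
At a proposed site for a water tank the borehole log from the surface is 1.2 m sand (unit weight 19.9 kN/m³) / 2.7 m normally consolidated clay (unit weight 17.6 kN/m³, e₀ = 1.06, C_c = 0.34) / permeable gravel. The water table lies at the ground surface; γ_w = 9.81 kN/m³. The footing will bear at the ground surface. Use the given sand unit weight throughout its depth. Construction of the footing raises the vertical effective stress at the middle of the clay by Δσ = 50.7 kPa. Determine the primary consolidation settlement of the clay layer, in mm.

Mid-depth of clay below the ground surface: z = 1.2 + 2.7/2 = 2.55 m.
Total vertical stress at mid-clay: σ_v = 19.9×1.2 + 17.6×1.35 = 47.64 kPa.
Pore pressure: u = 9.81×(2.55 − 0) = 25.015 kPa.
Initial effective stress: σ'_0 = σ_v − u = 47.64 − 25.015 = 22.625 kPa.
Final effective stress: σ'_f = σ'_0 + Δσ = 22.625 + 50.7 = 73.325 kPa.
Normally consolidated clay, so the full stress increment lies on the virgin compression line:
S_c = C_c·H/(1+e₀)·log₁₀(σ'_f/σ'_0) = 0.34×2.7/(1+1.06)×log₁₀(73.325/22.625)
    = 0.44563 × 0.51066 = 0.2276 m

S_c ≈ 228 mm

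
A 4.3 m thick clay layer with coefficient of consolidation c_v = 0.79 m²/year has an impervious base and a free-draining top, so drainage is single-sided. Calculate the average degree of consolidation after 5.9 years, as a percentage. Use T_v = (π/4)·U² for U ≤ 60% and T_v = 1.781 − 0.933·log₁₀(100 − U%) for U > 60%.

Drainage path length: H_d = H = 4.3 m (single drainage).
T_v = c_v·t/H_d² = 0.79×5.9/4.3² = 0.25208.
T_v = 0.25208 corresponds to the U ≤ 60% branch:
U = √(4T_v/π) = 0.5665

U ≈ 56.7 %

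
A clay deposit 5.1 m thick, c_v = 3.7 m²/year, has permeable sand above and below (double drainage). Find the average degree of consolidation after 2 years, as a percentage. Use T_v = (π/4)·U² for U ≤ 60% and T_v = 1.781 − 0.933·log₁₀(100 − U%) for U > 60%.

U ≈ 95.1 %

Drainage path length: H_d = H/2 = 2.55 m (double drainage).
T_v = c_v·t/H_d² = 3.7×2/2.55² = 1.138.
T_v = 1.138 corresponds to the U > 60% branch:
U = 1 − 10^((1.781 − T_v)/0.933)/100 = 0.9511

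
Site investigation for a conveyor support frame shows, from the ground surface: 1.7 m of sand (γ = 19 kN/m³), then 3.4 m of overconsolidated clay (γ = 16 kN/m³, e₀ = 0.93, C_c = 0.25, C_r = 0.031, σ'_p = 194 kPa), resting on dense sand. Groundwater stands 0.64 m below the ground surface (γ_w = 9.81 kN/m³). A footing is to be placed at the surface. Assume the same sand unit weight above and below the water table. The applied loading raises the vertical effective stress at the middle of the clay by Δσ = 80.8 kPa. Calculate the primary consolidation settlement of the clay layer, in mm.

Mid-depth of clay below the ground surface: z = 1.7 + 3.4/2 = 3.4 m.
Total vertical stress at mid-clay: σ_v = 19×1.7 + 16×1.7 = 59.5 kPa.
Pore pressure: u = 9.81×(3.4 − 0.64) = 27.076 kPa.
Initial effective stress: σ'_0 = σ_v − u = 59.5 − 27.076 = 32.424 kPa.
Final effective stress: σ'_f = 32.424 + 80.8 = 113.22 kPa.
σ'_f = 113.22 ≤ σ'_p = 194 kPa, so the clay remains overconsolidated and only the recompression index applies:
S_c = C_r·H/(1+e₀)·log₁₀(σ'_f/σ'_0) = 0.031×3.4/1.93×log₁₀(113.22/32.424)
    = 0.054613 × 0.54306 = 0.02966 m

S_c ≈ 29.7 mm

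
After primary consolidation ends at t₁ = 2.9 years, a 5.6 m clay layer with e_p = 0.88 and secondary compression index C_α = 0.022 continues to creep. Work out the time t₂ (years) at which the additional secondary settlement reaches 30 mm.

S_s = C_α·H/(1+e_p)·log₁₀(t₂/t₁) ⇒ log₁₀(t₂/t₁) = S_s·(1+e_p)/(C_α·H).
log₁₀(t₂/t₁) = 0.03 × (1+0.88) / (0.022×5.6) = 0.4578
t₂ = t₁ × 10^0.4578 = 2.9 × 2.869 = 8.321 years

t₂ ≈ 8.32 years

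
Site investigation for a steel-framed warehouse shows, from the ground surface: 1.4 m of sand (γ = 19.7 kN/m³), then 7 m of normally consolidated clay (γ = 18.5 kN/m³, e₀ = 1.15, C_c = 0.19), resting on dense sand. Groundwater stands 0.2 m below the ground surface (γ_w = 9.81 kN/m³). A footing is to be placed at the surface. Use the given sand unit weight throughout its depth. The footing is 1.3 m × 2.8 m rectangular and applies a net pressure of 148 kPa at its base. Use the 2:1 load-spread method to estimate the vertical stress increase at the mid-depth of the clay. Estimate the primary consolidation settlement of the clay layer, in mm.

S_c ≈ 58.7 mm

Mid-depth of clay below the ground surface: z = 1.4 + 7/2 = 4.9 m.
Total vertical stress at mid-clay: σ_v = 19.7×1.4 + 18.5×3.5 = 92.33 kPa.
Pore pressure: u = 9.81×(4.9 − 0.2) = 46.107 kPa.
Initial effective stress: σ'_0 = σ_v − u = 92.33 − 46.107 = 46.223 kPa.
Stress increase at mid-clay by the 2:1 spreading method:
Δσ = qBL/((B+z)(L+z)) = 148×1.3×2.8/((1.3+4.9)(2.8+4.9)) = 11.284 kPa
Final effective stress: σ'_f = σ'_0 + Δσ = 46.223 + 11.284 = 57.507 kPa.
Normally consolidated clay, so the full stress increment lies on the virgin compression line:
S_c = C_c·H/(1+e₀)·log₁₀(σ'_f/σ'_0) = 0.19×7/(1+1.15)×log₁₀(57.507/46.223)
    = 0.6186 × 0.094863 = 0.05868 m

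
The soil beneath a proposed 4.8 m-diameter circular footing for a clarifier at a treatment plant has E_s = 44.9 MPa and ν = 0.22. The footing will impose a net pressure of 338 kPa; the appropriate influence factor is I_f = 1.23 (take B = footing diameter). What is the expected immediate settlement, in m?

S_e ≈ 0.0423 m

Immediate (elastic) settlement: S_e = q·B·(1−ν²)/E_s · I_f.
E_s = 44.9 MPa = 44900 kPa.
S_e = 338 × 4.8 × (1 − 0.22²) / 44900 × 1.23
    = 338 × 4.8 × 0.9516 / 44900 × 1.23
    = 0.04229 m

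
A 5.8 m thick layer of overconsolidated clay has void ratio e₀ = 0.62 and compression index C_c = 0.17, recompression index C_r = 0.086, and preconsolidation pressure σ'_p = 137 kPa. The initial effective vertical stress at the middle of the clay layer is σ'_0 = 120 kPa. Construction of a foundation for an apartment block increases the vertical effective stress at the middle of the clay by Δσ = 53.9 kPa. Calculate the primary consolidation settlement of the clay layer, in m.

Final effective stress: σ'_f = 120 + 53.9 = 173.9 kPa.
σ'_f = 173.9 > σ'_p = 137 kPa, so the stress path crosses the preconsolidation pressure — recompression up to σ'_p, then virgin compression beyond:
S_c = H/(1+e₀)·[C_r·log₁₀(σ'_p/σ'_0) + C_c·log₁₀(σ'_f/σ'_p)]
    = 5.8/1.62 × [0.086×log₁₀(137/120) + 0.17×log₁₀(173.9/137)]
    = 3.5802 × [0.0049484 + 0.017608] = 0.08076 m

S_c ≈ 0.0808 m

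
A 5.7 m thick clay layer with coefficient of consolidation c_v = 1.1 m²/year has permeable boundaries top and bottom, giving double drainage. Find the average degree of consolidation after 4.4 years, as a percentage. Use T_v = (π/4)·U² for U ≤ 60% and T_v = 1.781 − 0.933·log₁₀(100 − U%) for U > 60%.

U ≈ 81.4 %

Drainage path length: H_d = H/2 = 2.85 m (double drainage).
T_v = c_v·t/H_d² = 1.1×4.4/2.85² = 0.59588.
T_v = 0.59588 corresponds to the U > 60% branch:
U = 1 − 10^((1.781 − T_v)/0.933)/100 = 0.8137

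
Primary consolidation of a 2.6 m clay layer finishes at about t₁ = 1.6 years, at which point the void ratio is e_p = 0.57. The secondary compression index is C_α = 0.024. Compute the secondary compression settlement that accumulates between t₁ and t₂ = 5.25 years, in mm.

S_s ≈ 20.5 mm

Secondary compression: S_s = C_α·H/(1+e_p)·log₁₀(t₂/t₁)
S_s = 0.024×2.6/(1+0.57)×log₁₀(5.25/1.6)
    = 0.03975 × 0.516 = 0.02051 m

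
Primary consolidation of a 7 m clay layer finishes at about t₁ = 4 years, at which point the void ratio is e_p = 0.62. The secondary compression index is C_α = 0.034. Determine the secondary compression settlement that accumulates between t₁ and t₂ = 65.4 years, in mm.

S_s ≈ 178 mm

Secondary compression: S_s = C_α·H/(1+e_p)·log₁₀(t₂/t₁)
S_s = 0.034×7/(1+0.62)×log₁₀(65.4/4)
    = 0.1469 × 1.214 = 0.1783 m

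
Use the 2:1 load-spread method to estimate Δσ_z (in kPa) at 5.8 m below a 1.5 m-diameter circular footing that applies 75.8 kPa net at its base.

Δσ_z ≈ 3.2 kPa

By the 2:1 method the load spreads at 1 horizontal : 2 vertical, so at depth z the loaded area has grown by z in each plan dimension:
Δσ ≈ qD²/(D+z)² = 75.8×1.5²/(1.5+5.8)² = 3.2004 kPa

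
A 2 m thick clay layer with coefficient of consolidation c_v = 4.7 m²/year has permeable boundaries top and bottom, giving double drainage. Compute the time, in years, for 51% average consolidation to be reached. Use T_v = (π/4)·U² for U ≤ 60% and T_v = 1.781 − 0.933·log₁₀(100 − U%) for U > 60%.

Drainage path length: H_d = H/2 = 1 m (double drainage).
U ≤ 60%: T_v = (π/4)·U² = (π/4)×0.51² = 0.20428.
t = T_v·H_d²/c_v = 0.20428×1²/4.7 = 0.04346 years.

t ≈ 0.0435 years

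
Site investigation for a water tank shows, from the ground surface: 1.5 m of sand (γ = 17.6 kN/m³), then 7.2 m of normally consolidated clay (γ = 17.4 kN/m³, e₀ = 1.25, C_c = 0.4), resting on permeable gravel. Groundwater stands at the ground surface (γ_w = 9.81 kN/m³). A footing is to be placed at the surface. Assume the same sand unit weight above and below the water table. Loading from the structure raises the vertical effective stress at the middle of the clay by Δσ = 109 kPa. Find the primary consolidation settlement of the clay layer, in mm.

S_c ≈ 741 mm

Mid-depth of clay below the ground surface: z = 1.5 + 7.2/2 = 5.1 m.
Total vertical stress at mid-clay: σ_v = 17.6×1.5 + 17.4×3.6 = 89.04 kPa.
Pore pressure: u = 9.81×(5.1 − 0) = 50.031 kPa.
Initial effective stress: σ'_0 = σ_v − u = 89.04 − 50.031 = 39.009 kPa.
Final effective stress: σ'_f = σ'_0 + Δσ = 39.009 + 109 = 148.01 kPa.
Normally consolidated clay, so the full stress increment lies on the virgin compression line:
S_c = C_c·H/(1+e₀)·log₁₀(σ'_f/σ'_0) = 0.4×7.2/(1+1.25)×log₁₀(148.01/39.009)
    = 1.28 × 0.57913 = 0.7413 m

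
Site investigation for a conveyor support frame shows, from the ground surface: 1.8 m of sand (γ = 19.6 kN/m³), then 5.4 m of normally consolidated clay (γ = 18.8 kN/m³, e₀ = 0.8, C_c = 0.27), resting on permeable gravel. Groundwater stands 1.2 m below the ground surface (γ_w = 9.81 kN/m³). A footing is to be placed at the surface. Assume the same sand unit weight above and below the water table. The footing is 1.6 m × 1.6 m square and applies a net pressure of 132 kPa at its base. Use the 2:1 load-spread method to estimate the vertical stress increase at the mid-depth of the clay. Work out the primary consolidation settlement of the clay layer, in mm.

Mid-depth of clay below the ground surface: z = 1.8 + 5.4/2 = 4.5 m.
Total vertical stress at mid-clay: σ_v = 19.6×1.8 + 18.8×2.7 = 86.04 kPa.
Pore pressure: u = 9.81×(4.5 − 1.2) = 32.373 kPa.
Initial effective stress: σ'_0 = σ_v − u = 86.04 − 32.373 = 53.667 kPa.
Stress increase at mid-clay by the 2:1 spreading method:
Δσ = qBL/((B+z)(L+z)) = 132×1.6×1.6/((1.6+4.5)(1.6+4.5)) = 9.0814 kPa
Final effective stress: σ'_f = σ'_0 + Δσ = 53.667 + 9.0814 = 62.748 kPa.
Normally consolidated clay, so the full stress increment lies on the virgin compression line:
S_c = C_c·H/(1+e₀)·log₁₀(σ'_f/σ'_0) = 0.27×5.4/(1+0.8)×log₁₀(62.748/53.667)
    = 0.81 × 0.067893 = 0.05499 m

S_c ≈ 55 mm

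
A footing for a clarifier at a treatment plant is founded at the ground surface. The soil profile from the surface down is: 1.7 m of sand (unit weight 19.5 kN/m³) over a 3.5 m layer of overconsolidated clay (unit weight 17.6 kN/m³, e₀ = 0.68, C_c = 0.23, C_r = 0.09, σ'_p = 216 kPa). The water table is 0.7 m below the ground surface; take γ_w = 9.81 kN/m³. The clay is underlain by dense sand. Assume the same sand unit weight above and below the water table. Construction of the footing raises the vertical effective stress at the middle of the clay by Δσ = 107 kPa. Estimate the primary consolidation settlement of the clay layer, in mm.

Mid-depth of clay below the ground surface: z = 1.7 + 3.5/2 = 3.45 m.
Total vertical stress at mid-clay: σ_v = 19.5×1.7 + 17.6×1.75 = 63.95 kPa.
Pore pressure: u = 9.81×(3.45 − 0.7) = 26.978 kPa.
Initial effective stress: σ'_0 = σ_v − u = 63.95 − 26.978 = 36.972 kPa.
Final effective stress: σ'_f = 36.972 + 107 = 143.97 kPa.
σ'_f = 143.97 ≤ σ'_p = 216 kPa, so the clay remains overconsolidated and only the recompression index applies:
S_c = C_r·H/(1+e₀)·log₁₀(σ'_f/σ'_0) = 0.09×3.5/1.68×log₁₀(143.97/36.972)
    = 0.1875 × 0.5904 = 0.1107 m

S_c ≈ 111 mm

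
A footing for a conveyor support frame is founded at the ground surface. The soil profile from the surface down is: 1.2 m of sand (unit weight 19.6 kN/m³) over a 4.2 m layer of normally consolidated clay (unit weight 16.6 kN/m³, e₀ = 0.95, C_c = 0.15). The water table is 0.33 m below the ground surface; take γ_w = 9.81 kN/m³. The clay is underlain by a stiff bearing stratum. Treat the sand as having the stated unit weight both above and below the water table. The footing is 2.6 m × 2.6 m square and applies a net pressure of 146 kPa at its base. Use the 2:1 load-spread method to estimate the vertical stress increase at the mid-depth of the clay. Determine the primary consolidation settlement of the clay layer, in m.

S_c ≈ 0.0951 m

Mid-depth of clay below the ground surface: z = 1.2 + 4.2/2 = 3.3 m.
Total vertical stress at mid-clay: σ_v = 19.6×1.2 + 16.6×2.1 = 58.38 kPa.
Pore pressure: u = 9.81×(3.3 − 0.33) = 29.136 kPa.
Initial effective stress: σ'_0 = σ_v − u = 58.38 − 29.136 = 29.244 kPa.
Stress increase at mid-clay by the 2:1 spreading method:
Δσ = qBL/((B+z)(L+z)) = 146×2.6×2.6/((2.6+3.3)(2.6+3.3)) = 28.353 kPa
Final effective stress: σ'_f = σ'_0 + Δσ = 29.244 + 28.353 = 57.597 kPa.
Normally consolidated clay, so the full stress increment lies on the virgin compression line:
S_c = C_c·H/(1+e₀)·log₁₀(σ'_f/σ'_0) = 0.15×4.2/(1+0.95)×log₁₀(57.597/29.244)
    = 0.32308 × 0.29436 = 0.0951 m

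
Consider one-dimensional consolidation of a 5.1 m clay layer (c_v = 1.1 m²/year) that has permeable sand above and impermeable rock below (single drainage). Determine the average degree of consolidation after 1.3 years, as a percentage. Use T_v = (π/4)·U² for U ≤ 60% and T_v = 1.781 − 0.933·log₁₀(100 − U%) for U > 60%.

Drainage path length: H_d = H = 5.1 m (single drainage).
T_v = c_v·t/H_d² = 1.1×1.3/5.1² = 0.054979.
T_v = 0.054979 corresponds to the U ≤ 60% branch:
U = √(4T_v/π) = 0.2646

U ≈ 26.5 %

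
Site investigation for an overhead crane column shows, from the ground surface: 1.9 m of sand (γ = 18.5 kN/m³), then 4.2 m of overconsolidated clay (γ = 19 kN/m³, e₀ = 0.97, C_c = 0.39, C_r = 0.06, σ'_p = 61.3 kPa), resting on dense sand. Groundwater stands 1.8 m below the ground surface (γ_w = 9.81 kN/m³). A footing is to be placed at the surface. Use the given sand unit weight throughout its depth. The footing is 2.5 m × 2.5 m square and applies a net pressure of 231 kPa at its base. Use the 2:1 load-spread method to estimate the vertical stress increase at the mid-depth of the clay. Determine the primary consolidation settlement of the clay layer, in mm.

Mid-depth of clay below the ground surface: z = 1.9 + 4.2/2 = 4 m.
Total vertical stress at mid-clay: σ_v = 18.5×1.9 + 19×2.1 = 75.05 kPa.
Pore pressure: u = 9.81×(4 − 1.8) = 21.582 kPa.
Initial effective stress: σ'_0 = σ_v − u = 75.05 − 21.582 = 53.468 kPa.
Stress increase at mid-clay by the 2:1 spreading method:
Δσ = qBL/((B+z)(L+z)) = 231×2.5×2.5/((2.5+4)(2.5+4)) = 34.172 kPa
Final effective stress: σ'_f = 53.468 + 34.172 = 87.64 kPa.
σ'_f = 87.64 > σ'_p = 61.3 kPa, so the stress path crosses the preconsolidation pressure — recompression up to σ'_p, then virgin compression beyond:
S_c = H/(1+e₀)·[C_r·log₁₀(σ'_p/σ'_0) + C_c·log₁₀(σ'_f/σ'_p)]
    = 4.2/1.97 × [0.06×log₁₀(61.3/53.468) + 0.39×log₁₀(87.64/61.3)]
    = 2.132 × [0.003562 + 0.060544] = 0.1367 m

S_c ≈ 137 mm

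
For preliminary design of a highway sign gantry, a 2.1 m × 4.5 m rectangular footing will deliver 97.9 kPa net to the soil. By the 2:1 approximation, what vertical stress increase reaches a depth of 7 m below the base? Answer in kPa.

Δσ_z ≈ 8.84 kPa

By the 2:1 method the load spreads at 1 horizontal : 2 vertical, so at depth z the loaded area has grown by z in each plan dimension:
Δσ = qBL/((B+z)(L+z)) = 97.9×2.1×4.5/((2.1+7)(4.5+7)) = 8.8405 kPa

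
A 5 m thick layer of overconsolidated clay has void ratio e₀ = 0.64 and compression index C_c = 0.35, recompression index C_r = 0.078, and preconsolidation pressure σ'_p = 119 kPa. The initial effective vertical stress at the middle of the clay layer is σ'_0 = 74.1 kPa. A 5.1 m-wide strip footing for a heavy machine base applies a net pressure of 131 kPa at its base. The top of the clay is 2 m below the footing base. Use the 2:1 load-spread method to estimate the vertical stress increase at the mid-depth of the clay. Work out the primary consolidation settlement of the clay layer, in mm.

Mid-depth of clay below the footing base: z = 2 + 5/2 = 4.5 m.
Stress increase at mid-clay by the 2:1 spreading method:
Δσ = qB/(B+z) = 131×5.1/(5.1+4.5) = 69.594 kPa
Final effective stress: σ'_f = 74.1 + 69.594 = 143.69 kPa.
σ'_f = 143.69 > σ'_p = 119 kPa, so the stress path crosses the preconsolidation pressure — recompression up to σ'_p, then virgin compression beyond:
S_c = H/(1+e₀)·[C_r·log₁₀(σ'_p/σ'_0) + C_c·log₁₀(σ'_f/σ'_p)]
    = 5/1.64 × [0.078×log₁₀(119/74.1) + 0.35×log₁₀(143.69/119)]
    = 3.0488 × [0.016047 + 0.028658] = 0.1363 m

S_c ≈ 136 mm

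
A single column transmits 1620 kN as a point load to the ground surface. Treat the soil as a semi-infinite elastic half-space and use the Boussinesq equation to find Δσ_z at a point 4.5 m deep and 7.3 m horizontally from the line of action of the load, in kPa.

Boussinesq vertical stress below a point load on an elastic half-space:
Δσ_z = 3P/(2πz²) · [1 + (r/z)²]^(−5/2)
r/z = 7.3/4.5 = 1.6222; [1+(r/z)²]^(−5/2) = 0.039788.
Δσ_z = 3×1620/(2π×4.5²) × 0.039788 = 38.197 × 0.039788 = 1.52 kPa

Δσ_z ≈ 1.52 kPa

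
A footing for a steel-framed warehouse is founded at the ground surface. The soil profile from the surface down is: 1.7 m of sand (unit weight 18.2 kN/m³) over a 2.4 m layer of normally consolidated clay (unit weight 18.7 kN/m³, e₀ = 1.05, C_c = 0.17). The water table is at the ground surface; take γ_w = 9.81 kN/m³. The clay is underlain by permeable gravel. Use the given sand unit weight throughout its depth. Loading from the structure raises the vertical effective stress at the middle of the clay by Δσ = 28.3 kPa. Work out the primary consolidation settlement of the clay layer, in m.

Mid-depth of clay below the ground surface: z = 1.7 + 2.4/2 = 2.9 m.
Total vertical stress at mid-clay: σ_v = 18.2×1.7 + 18.7×1.2 = 53.38 kPa.
Pore pressure: u = 9.81×(2.9 − 0) = 28.449 kPa.
Initial effective stress: σ'_0 = σ_v − u = 53.38 − 28.449 = 24.931 kPa.
Final effective stress: σ'_f = σ'_0 + Δσ = 24.931 + 28.3 = 53.231 kPa.
Normally consolidated clay, so the full stress increment lies on the virgin compression line:
S_c = C_c·H/(1+e₀)·log₁₀(σ'_f/σ'_0) = 0.17×2.4/(1+1.05)×log₁₀(53.231/24.931)
    = 0.19902 × 0.32942 = 0.06556 m

S_c ≈ 0.0656 m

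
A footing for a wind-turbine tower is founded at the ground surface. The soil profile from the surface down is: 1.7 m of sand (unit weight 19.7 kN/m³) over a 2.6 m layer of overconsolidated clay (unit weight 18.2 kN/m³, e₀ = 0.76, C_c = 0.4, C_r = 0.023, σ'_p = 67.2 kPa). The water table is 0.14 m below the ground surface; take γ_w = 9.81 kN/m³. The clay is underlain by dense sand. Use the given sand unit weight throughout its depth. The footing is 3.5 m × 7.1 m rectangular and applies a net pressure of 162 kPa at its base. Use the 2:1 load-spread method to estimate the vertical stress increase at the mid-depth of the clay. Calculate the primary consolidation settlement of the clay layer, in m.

S_c ≈ 0.0885 m

Mid-depth of clay below the ground surface: z = 1.7 + 2.6/2 = 3 m.
Total vertical stress at mid-clay: σ_v = 19.7×1.7 + 18.2×1.3 = 57.15 kPa.
Pore pressure: u = 9.81×(3 − 0.14) = 28.057 kPa.
Initial effective stress: σ'_0 = σ_v − u = 57.15 − 28.057 = 29.093 kPa.
Stress increase at mid-clay by the 2:1 spreading method:
Δσ = qBL/((B+z)(L+z)) = 162×3.5×7.1/((3.5+3)(7.1+3)) = 61.321 kPa
Final effective stress: σ'_f = 29.093 + 61.321 = 90.414 kPa.
σ'_f = 90.414 > σ'_p = 67.2 kPa, so the stress path crosses the preconsolidation pressure — recompression up to σ'_p, then virgin compression beyond:
S_c = H/(1+e₀)·[C_r·log₁₀(σ'_p/σ'_0) + C_c·log₁₀(σ'_f/σ'_p)]
    = 2.6/1.76 × [0.023×log₁₀(67.2/29.093) + 0.4×log₁₀(90.414/67.2)]
    = 1.4773 × [0.0083624 + 0.051547] = 0.0885 m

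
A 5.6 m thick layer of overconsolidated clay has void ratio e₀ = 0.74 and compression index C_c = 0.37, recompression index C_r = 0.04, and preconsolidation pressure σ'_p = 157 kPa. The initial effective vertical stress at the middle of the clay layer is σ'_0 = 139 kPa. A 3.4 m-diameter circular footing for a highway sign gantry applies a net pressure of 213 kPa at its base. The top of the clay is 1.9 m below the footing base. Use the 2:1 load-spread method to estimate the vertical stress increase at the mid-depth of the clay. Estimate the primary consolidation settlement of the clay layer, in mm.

Mid-depth of clay below the footing base: z = 1.9 + 5.6/2 = 4.7 m.
Stress increase at mid-clay by the 2:1 spreading method:
Δσ ≈ qD²/(D+z)² = 213×3.4²/(3.4+4.7)² = 37.529 kPa
Final effective stress: σ'_f = 139 + 37.529 = 176.53 kPa.
σ'_f = 176.53 > σ'_p = 157 kPa, so the stress path crosses the preconsolidation pressure — recompression up to σ'_p, then virgin compression beyond:
S_c = H/(1+e₀)·[C_r·log₁₀(σ'_p/σ'_0) + C_c·log₁₀(σ'_f/σ'_p)]
    = 5.6/1.74 × [0.04×log₁₀(157/139) + 0.37×log₁₀(176.53/157)]
    = 3.2184 × [0.0021154 + 0.01884] = 0.06744 m

S_c ≈ 67.4 mm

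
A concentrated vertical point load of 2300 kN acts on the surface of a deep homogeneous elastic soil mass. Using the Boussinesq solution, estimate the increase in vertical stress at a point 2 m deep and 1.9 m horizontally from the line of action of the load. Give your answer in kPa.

Δσ_z ≈ 55 kPa

Boussinesq vertical stress below a point load on an elastic half-space:
Δσ_z = 3P/(2πz²) · [1 + (r/z)²]^(−5/2)
r/z = 1.9/2 = 0.95; [1+(r/z)²]^(−5/2) = 0.2003.
Δσ_z = 3×2300/(2π×2²) × 0.2003 = 274.54 × 0.2003 = 54.99 kPa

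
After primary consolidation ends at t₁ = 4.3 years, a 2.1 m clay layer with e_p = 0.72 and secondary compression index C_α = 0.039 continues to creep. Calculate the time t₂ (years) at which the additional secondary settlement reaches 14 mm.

t₂ ≈ 8.46 years

S_s = C_α·H/(1+e_p)·log₁₀(t₂/t₁) ⇒ log₁₀(t₂/t₁) = S_s·(1+e_p)/(C_α·H).
log₁₀(t₂/t₁) = 0.014 × (1+0.72) / (0.039×2.1) = 0.294
t₂ = t₁ × 10^0.294 = 4.3 × 1.968 = 8.462 years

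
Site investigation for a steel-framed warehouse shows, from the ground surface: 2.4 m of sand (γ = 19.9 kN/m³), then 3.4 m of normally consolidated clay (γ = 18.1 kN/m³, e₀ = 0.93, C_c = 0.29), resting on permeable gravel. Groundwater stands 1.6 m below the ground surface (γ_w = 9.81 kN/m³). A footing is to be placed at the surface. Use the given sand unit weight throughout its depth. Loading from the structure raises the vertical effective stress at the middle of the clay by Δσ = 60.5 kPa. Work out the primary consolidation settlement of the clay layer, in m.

S_c ≈ 0.167 m

Mid-depth of clay below the ground surface: z = 2.4 + 3.4/2 = 4.1 m.
Total vertical stress at mid-clay: σ_v = 19.9×2.4 + 18.1×1.7 = 78.53 kPa.
Pore pressure: u = 9.81×(4.1 − 1.6) = 24.525 kPa.
Initial effective stress: σ'_0 = σ_v − u = 78.53 − 24.525 = 54.005 kPa.
Final effective stress: σ'_f = σ'_0 + Δσ = 54.005 + 60.5 = 114.5 kPa.
Normally consolidated clay, so the full stress increment lies on the virgin compression line:
S_c = C_c·H/(1+e₀)·log₁₀(σ'_f/σ'_0) = 0.29×3.4/(1+0.93)×log₁₀(114.5/54.005)
    = 0.51088 × 0.32637 = 0.1667 m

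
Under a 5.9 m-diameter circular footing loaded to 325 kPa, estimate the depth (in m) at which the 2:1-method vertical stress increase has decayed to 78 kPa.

z ≈ 6.14 m

2:1 spreading — at depth z the loaded area has grown by z in each plan dimension:
qD²/(D+z)² = Δσ_z ⇒ z = D(√(q/Δσ_z) − 1) = 5.9×(√(325/78) − 1) = 6.143 m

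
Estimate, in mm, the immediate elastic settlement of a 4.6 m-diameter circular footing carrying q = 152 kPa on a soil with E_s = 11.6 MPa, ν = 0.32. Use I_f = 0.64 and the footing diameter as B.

Immediate (elastic) settlement: S_e = q·B·(1−ν²)/E_s · I_f.
E_s = 11.6 MPa = 11600 kPa.
S_e = 152 × 4.6 × (1 − 0.32²) / 11600 × 0.64
    = 152 × 4.6 × 0.8976 / 11600 × 0.64
    = 0.03463 m = 34.63 mm

S_e ≈ 34.6 mm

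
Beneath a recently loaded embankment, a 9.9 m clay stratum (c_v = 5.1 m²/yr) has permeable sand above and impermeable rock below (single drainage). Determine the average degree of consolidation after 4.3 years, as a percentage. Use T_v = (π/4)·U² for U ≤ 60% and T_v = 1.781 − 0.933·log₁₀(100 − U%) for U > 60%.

Drainage path length: H_d = H = 9.9 m (single drainage).
T_v = c_v·t/H_d² = 5.1×4.3/9.9² = 0.22375.
T_v = 0.22375 corresponds to the U ≤ 60% branch:
U = √(4T_v/π) = 0.5337

U ≈ 53.4 %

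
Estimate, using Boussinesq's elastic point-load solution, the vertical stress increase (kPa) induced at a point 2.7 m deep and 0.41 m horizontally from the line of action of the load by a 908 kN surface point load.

Boussinesq vertical stress below a point load on an elastic half-space:
Δσ_z = 3P/(2πz²) · [1 + (r/z)²]^(−5/2)
r/z = 0.41/2.7 = 0.15185; [1+(r/z)²]^(−5/2) = 0.9446.
Δσ_z = 3×908/(2π×2.7²) × 0.9446 = 59.47 × 0.9446 = 56.18 kPa

Δσ_z ≈ 56.2 kPa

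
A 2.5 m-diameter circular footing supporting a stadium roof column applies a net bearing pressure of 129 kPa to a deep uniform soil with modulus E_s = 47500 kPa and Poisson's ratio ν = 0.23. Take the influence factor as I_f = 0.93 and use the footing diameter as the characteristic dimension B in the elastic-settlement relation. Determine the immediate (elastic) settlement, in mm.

Immediate (elastic) settlement: S_e = q·B·(1−ν²)/E_s · I_f.
S_e = 129 × 2.5 × (1 − 0.23²) / 47500 × 0.93
    = 129 × 2.5 × 0.9471 / 47500 × 0.93
    = 0.00598 m = 5.98 mm

S_e ≈ 5.98 mm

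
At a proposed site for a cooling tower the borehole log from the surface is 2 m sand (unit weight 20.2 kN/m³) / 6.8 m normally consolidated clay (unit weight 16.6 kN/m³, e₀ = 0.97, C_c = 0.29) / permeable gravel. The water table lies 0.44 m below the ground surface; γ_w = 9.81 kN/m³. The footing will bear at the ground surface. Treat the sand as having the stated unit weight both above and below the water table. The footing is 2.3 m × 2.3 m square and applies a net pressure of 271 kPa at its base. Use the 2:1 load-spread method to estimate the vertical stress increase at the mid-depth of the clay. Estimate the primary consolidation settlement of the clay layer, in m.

S_c ≈ 0.177 m

Mid-depth of clay below the ground surface: z = 2 + 6.8/2 = 5.4 m.
Total vertical stress at mid-clay: σ_v = 20.2×2 + 16.6×3.4 = 96.84 kPa.
Pore pressure: u = 9.81×(5.4 − 0.44) = 48.658 kPa.
Initial effective stress: σ'_0 = σ_v − u = 96.84 − 48.658 = 48.182 kPa.
Stress increase at mid-clay by the 2:1 spreading method:
Δσ = qBL/((B+z)(L+z)) = 271×2.3×2.3/((2.3+5.4)(2.3+5.4)) = 24.179 kPa
Final effective stress: σ'_f = σ'_0 + Δσ = 48.182 + 24.179 = 72.361 kPa.
Normally consolidated clay, so the full stress increment lies on the virgin compression line:
S_c = C_c·H/(1+e₀)·log₁₀(σ'_f/σ'_0) = 0.29×6.8/(1+0.97)×log₁₀(72.361/48.182)
    = 1.001 × 0.17662 = 0.1768 m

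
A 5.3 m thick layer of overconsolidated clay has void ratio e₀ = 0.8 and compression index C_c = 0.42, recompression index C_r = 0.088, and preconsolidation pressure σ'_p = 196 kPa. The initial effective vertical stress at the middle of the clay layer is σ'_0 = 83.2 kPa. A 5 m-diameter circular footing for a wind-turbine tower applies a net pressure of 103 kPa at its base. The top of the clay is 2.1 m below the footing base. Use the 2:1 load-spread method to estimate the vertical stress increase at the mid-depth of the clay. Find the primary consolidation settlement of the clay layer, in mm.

Mid-depth of clay below the footing base: z = 2.1 + 5.3/2 = 4.75 m.
Stress increase at mid-clay by the 2:1 spreading method:
Δσ ≈ qD²/(D+z)² = 103×5²/(5+4.75)² = 27.087 kPa
Final effective stress: σ'_f = 83.2 + 27.087 = 110.29 kPa.
σ'_f = 110.29 ≤ σ'_p = 196 kPa, so the clay remains overconsolidated and only the recompression index applies:
S_c = C_r·H/(1+e₀)·log₁₀(σ'_f/σ'_0) = 0.088×5.3/1.8×log₁₀(110.29/83.2)
    = 0.25911 × 0.12241 = 0.03172 m

S_c ≈ 31.7 mm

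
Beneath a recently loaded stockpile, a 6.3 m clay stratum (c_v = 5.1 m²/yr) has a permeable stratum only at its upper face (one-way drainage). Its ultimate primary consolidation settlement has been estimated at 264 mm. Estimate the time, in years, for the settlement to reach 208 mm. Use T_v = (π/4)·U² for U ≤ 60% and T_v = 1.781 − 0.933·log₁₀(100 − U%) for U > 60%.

t ≈ 4.23 years

Drainage path length: H_d = H = 6.3 m (single drainage).
U = S(t)/S_ult = 208/264 = 0.7879.
U > 60%: T_v = 1.781 − 0.933·log₁₀(100 − 78.788) = 0.5433.
t = T_v·H_d²/c_v = 0.5433×6.3²/5.1 = 4.228 years.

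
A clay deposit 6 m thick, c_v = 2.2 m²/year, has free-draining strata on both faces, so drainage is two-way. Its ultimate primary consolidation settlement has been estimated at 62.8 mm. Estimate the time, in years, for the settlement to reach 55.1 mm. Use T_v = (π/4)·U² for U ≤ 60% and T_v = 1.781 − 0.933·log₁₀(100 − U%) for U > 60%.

Drainage path length: H_d = H/2 = 3 m (double drainage).
U = S(t)/S_ult = 55.1/62.8 = 0.8774.
U > 60%: T_v = 1.781 − 0.933·log₁₀(100 − 87.739) = 0.7654.
t = T_v·H_d²/c_v = 0.7654×3²/2.2 = 3.131 years.

t ≈ 3.13 years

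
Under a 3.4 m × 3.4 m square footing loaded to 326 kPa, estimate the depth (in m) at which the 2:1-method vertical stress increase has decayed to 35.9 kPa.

z ≈ 6.85 m

2:1 spreading — at depth z the loaded area has grown by z in each plan dimension:
qB²/(B+z)² = Δσ_z ⇒ z = B(√(q/Δσ_z) − 1) = 3.4×(√(326/35.9) − 1) = 6.846 m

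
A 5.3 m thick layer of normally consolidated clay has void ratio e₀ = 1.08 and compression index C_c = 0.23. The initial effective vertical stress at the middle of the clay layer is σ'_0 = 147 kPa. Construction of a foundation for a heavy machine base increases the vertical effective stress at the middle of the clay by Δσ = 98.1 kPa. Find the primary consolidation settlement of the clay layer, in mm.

S_c ≈ 130 mm

Final effective stress: σ'_f = σ'_0 + Δσ = 147 + 98.1 = 245.1 kPa.
Normally consolidated clay, so the full stress increment lies on the virgin compression line:
S_c = C_c·H/(1+e₀)·log₁₀(σ'_f/σ'_0) = 0.23×5.3/(1+1.08)×log₁₀(245.1/147)
    = 0.58606 × 0.22203 = 0.1301 m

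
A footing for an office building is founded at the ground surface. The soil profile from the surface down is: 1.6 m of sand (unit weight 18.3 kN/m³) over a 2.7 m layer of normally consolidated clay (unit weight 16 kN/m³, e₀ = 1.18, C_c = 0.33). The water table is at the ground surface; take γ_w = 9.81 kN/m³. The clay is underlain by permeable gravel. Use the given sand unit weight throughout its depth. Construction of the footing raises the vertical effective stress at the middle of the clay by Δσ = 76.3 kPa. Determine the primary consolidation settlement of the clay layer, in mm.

S_c ≈ 266 mm

Mid-depth of clay below the ground surface: z = 1.6 + 2.7/2 = 2.95 m.
Total vertical stress at mid-clay: σ_v = 18.3×1.6 + 16×1.35 = 50.88 kPa.
Pore pressure: u = 9.81×(2.95 − 0) = 28.94 kPa.
Initial effective stress: σ'_0 = σ_v − u = 50.88 − 28.94 = 21.94 kPa.
Final effective stress: σ'_f = σ'_0 + Δσ = 21.94 + 76.3 = 98.24 kPa.
Normally consolidated clay, so the full stress increment lies on the virgin compression line:
S_c = C_c·H/(1+e₀)·log₁₀(σ'_f/σ'_0) = 0.33×2.7/(1+1.18)×log₁₀(98.24/21.94)
    = 0.40872 × 0.65105 = 0.2661 m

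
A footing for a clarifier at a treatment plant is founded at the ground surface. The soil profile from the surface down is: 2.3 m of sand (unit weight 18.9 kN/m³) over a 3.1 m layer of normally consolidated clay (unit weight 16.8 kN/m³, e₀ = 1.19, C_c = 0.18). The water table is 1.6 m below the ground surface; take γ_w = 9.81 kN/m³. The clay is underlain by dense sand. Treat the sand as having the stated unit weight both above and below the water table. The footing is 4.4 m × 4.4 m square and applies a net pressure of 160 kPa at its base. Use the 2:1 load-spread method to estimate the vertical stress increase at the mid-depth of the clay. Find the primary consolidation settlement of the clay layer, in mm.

Mid-depth of clay below the ground surface: z = 2.3 + 3.1/2 = 3.85 m.
Total vertical stress at mid-clay: σ_v = 18.9×2.3 + 16.8×1.55 = 69.51 kPa.
Pore pressure: u = 9.81×(3.85 − 1.6) = 22.073 kPa.
Initial effective stress: σ'_0 = σ_v − u = 69.51 − 22.073 = 47.437 kPa.
Stress increase at mid-clay by the 2:1 spreading method:
Δσ = qBL/((B+z)(L+z)) = 160×4.4×4.4/((4.4+3.85)(4.4+3.85)) = 45.511 kPa
Final effective stress: σ'_f = σ'_0 + Δσ = 47.437 + 45.511 = 92.948 kPa.
Normally consolidated clay, so the full stress increment lies on the virgin compression line:
S_c = C_c·H/(1+e₀)·log₁₀(σ'_f/σ'_0) = 0.18×3.1/(1+1.19)×log₁₀(92.948/47.437)
    = 0.25479 × 0.29212 = 0.07443 m

S_c ≈ 74.4 mm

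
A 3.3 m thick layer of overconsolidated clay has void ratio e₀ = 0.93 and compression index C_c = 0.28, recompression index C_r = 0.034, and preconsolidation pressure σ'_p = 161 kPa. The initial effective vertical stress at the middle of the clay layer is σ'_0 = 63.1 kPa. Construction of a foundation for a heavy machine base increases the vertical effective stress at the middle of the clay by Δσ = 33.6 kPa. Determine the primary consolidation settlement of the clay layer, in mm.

Final effective stress: σ'_f = 63.1 + 33.6 = 96.7 kPa.
σ'_f = 96.7 ≤ σ'_p = 161 kPa, so the clay remains overconsolidated and only the recompression index applies:
S_c = C_r·H/(1+e₀)·log₁₀(σ'_f/σ'_0) = 0.034×3.3/1.93×log₁₀(96.7/63.1)
    = 0.058133 × 0.1854 = 0.01078 m

S_c ≈ 10.8 mm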